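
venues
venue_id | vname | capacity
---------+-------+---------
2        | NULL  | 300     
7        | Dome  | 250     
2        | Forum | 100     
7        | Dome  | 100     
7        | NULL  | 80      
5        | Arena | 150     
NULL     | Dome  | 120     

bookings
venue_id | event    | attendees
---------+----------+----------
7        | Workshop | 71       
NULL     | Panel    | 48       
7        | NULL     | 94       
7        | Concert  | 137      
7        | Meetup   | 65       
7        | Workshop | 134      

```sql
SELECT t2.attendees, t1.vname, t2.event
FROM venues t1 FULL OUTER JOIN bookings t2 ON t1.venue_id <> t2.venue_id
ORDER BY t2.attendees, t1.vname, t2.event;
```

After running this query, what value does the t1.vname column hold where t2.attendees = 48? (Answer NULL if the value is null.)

NULL

FULL OUTER JOIN keeps every row from both sides; unmatched rows get NULL for the other side's columns.
Matching on t1.venue_id <> t2.venue_id. A NULL in a compared column never satisfies the condition.
- t1 row (venue_id=2): matches 5 t2 row(s) → 5 output row(s).
- t1 row (venue_id=7): no match → kept, t2 columns NULL.
- t1 row (venue_id=2): matches 5 t2 row(s) → 5 output row(s).
- t1 row (venue_id=7): no match → kept, t2 columns NULL.
- t1 row (venue_id=7): no match → kept, t2 columns NULL.
- t1 row (venue_id=5): matches 5 t2 row(s) → 5 output row(s).
- t1 row (venue_id=NULL): no match → kept, t2 columns NULL.
- plus 1 unmatched t2 row(s), each kept with NULL t1 columns.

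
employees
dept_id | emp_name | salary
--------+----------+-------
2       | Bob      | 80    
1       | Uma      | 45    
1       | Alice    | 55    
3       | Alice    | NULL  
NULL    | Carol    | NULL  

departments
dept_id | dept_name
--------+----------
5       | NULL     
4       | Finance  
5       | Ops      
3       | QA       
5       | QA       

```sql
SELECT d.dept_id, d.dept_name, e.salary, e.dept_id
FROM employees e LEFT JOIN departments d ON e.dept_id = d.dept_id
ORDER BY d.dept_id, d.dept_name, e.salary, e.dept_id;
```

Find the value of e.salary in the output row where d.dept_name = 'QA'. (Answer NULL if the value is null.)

NULL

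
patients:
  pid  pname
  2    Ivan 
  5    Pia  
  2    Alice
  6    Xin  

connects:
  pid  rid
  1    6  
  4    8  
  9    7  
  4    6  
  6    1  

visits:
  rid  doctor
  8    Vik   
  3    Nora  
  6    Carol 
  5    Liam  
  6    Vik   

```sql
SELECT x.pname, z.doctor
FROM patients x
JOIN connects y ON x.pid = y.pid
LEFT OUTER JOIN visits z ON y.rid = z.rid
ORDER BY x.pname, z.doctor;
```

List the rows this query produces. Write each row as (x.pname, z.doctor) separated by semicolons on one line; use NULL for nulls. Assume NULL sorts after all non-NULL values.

Joins associate left-to-right: patients INNER JOIN connects on pid gives 1 intermediate row(s).
Then LEFT JOIN `visits z` on rid: each of those 1 rows is kept; rows whose y.rid has no match in z get NULL for z's columns.

(Xin, NULL)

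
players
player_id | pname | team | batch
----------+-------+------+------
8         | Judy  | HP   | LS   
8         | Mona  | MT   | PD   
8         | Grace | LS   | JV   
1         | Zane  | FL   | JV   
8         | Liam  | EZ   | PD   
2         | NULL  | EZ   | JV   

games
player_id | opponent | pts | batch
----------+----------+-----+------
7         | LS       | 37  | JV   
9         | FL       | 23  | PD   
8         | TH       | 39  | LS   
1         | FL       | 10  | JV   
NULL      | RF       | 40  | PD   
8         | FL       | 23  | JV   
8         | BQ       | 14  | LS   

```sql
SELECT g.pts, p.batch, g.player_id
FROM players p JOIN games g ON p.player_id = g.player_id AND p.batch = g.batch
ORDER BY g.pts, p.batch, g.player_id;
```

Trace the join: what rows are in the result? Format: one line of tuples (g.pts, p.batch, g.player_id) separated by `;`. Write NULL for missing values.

(10, JV, 1); (14, LS, 8); (23, JV, 8); (39, LS, 8)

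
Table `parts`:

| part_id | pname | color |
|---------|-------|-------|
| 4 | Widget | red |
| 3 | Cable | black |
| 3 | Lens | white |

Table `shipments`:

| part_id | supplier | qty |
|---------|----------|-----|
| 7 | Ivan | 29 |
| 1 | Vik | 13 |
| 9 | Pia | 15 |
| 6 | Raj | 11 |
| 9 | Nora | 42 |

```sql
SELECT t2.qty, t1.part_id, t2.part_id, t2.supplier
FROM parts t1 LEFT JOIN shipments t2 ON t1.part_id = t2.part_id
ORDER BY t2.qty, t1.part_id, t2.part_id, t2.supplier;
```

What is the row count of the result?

3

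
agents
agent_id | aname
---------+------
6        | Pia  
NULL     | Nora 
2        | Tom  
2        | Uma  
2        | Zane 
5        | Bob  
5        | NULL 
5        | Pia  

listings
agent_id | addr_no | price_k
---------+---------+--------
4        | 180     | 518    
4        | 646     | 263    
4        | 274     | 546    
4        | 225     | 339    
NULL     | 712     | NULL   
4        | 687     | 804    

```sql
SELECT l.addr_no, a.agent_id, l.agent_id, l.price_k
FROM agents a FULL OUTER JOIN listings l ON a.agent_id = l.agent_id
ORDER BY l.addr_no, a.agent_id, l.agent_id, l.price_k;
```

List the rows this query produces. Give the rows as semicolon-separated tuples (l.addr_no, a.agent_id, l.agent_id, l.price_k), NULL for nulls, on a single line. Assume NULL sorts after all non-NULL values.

FULL OUTER JOIN keeps every row from both sides; unmatched rows get NULL for the other side's columns.
Matching on a.agent_id = l.agent_id. A NULL in a compared column never satisfies the condition.
- a[0] agent_id=6 → no match; kept with NULLs on the l side.
- a[1] agent_id=NULL → no match; kept with NULLs on the l side.
- a[2] agent_id=2 → no match; kept with NULLs on the l side.
- a[3] agent_id=2 → no match; kept with NULLs on the l side.
- a[4] agent_id=2 → no match; kept with NULLs on the l side.
- a[5] agent_id=5 → no match; kept with NULLs on the l side.
- a[6] agent_id=5 → no match; kept with NULLs on the l side.
- a[7] agent_id=5 → no match; kept with NULLs on the l side.
- plus 6 unmatched l row(s), each kept with NULL a columns.

(180, NULL, 4, 518); (225, NULL, 4, 339); (274, NULL, 4, 546); (646, NULL, 4, 263); (687, NULL, 4, 804); (712, NULL, NULL, NULL); (NULL, 2, NULL, NULL); (NULL, 2, NULL, NULL); (NULL, 2, NULL, NULL); (NULL, 5, NULL, NULL); (NULL, 5, NULL, NULL); (NULL, 5, NULL, NULL); (NULL, 6, NULL, NULL); (NULL, NULL, NULL, NULL)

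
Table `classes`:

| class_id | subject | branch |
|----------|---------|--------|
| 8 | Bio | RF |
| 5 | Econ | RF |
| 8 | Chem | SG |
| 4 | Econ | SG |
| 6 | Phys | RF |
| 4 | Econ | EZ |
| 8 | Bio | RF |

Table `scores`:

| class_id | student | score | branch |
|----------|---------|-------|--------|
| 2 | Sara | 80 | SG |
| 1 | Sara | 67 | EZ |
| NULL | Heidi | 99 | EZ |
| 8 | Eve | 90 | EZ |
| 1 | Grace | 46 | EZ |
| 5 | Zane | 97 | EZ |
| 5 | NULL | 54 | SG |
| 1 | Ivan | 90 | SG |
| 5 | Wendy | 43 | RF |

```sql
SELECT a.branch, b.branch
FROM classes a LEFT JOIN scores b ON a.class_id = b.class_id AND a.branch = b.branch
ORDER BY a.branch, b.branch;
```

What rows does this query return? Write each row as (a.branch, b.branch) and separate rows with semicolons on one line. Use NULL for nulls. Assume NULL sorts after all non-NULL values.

LEFT JOIN keeps every row from `classes`; unmatched rows get NULL for `scores`'s columns.
Matching on a.class_id = b.class_id AND a.branch = b.branch. A NULL in a compared column never satisfies the condition.
- a[0] class_id=8, branch=RF → no match; kept with NULLs on the b side.
- a[1] class_id=5, branch=RF → 1 match(es) in b → 1 row(s).
- a[2] class_id=8, branch=SG → no match; kept with NULLs on the b side.
- a[3] class_id=4, branch=SG → no match; kept with NULLs on the b side.
- a[4] class_id=6, branch=RF → no match; kept with NULLs on the b side.
- a[5] class_id=4, branch=EZ → no match; kept with NULLs on the b side.
- a[6] class_id=8, branch=RF → no match; kept with NULLs on the b side.
After projecting and ordering:
a.branch | b.branch
EZ | NULL
RF | RF
RF | NULL
RF | NULL
RF | NULL
SG | NULL
SG | NULL

(EZ, NULL); (RF, RF); (RF, NULL); (RF, NULL); (RF, NULL); (SG, NULL); (SG, NULL)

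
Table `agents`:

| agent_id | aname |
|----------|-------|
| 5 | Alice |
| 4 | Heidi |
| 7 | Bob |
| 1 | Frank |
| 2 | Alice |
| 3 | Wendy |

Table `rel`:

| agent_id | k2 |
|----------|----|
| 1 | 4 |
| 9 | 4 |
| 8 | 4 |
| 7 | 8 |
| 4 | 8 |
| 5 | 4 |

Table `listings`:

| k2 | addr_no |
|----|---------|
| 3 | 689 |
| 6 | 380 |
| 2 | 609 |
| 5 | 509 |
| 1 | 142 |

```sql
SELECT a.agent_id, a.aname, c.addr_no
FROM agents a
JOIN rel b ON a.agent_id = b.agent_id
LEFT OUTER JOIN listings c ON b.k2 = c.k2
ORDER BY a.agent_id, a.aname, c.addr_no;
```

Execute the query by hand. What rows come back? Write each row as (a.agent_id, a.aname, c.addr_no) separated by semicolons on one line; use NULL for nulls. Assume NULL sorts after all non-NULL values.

(1, Frank, NULL); (4, Heidi, NULL); (5, Alice, NULL); (7, Bob, NULL)

Joins associate left-to-right: agents INNER JOIN rel on agent_id gives 4 intermediate row(s).
Then LEFT JOIN `listings c` on k2: each of those 4 rows is kept; rows whose b.k2 has no match in c get NULL for c's columns.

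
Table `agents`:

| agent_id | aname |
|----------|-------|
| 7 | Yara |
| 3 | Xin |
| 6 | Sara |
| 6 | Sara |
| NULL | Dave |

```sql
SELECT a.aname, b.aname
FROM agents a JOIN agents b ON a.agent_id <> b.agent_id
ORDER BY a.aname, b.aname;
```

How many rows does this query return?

10

INNER JOIN keeps only pairs where the ON condition holds.
Matching on a.agent_id <> b.agent_id. A NULL in a compared column never satisfies the condition.
Matched pairs: 10.
Total: 10 rows.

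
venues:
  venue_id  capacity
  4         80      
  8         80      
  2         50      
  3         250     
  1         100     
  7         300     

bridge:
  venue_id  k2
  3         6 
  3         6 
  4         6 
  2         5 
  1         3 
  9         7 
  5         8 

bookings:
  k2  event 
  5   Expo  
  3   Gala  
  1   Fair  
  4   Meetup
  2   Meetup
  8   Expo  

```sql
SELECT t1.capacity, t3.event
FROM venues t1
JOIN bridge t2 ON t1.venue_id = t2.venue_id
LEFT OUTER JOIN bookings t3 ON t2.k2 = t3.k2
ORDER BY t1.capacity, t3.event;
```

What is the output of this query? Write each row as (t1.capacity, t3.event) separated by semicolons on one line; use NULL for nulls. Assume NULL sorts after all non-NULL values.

(50, Expo); (80, NULL); (100, Gala); (250, NULL); (250, NULL)

Joins associate left-to-right: venues INNER JOIN bridge on venue_id gives 5 intermediate row(s).
Then LEFT JOIN `bookings t3` on k2: each of those 5 rows is kept; rows whose t2.k2 has no match in t3 get NULL for t3's columns.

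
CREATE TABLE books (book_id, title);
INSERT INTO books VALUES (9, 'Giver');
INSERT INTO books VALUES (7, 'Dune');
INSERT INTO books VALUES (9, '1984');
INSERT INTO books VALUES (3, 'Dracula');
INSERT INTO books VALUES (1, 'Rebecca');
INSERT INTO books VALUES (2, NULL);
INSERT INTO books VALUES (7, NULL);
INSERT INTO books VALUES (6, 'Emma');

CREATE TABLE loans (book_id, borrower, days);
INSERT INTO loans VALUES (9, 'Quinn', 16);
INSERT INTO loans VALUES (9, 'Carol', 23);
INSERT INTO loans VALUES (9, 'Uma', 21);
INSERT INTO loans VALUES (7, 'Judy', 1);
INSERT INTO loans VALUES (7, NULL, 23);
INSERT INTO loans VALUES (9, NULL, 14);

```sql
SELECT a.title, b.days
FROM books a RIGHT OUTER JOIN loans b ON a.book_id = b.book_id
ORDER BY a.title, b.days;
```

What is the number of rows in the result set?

12

RIGHT JOIN keeps every row from `loans`; unmatched rows get NULL for `books`'s columns.
Matching on a.book_id = b.book_id.
- a[0] book_id=9 → 4 match(es) in b → 4 row(s).
- a[1] book_id=7 → 2 match(es) in b → 2 row(s).
- a[2] book_id=9 → 4 match(es) in b → 4 row(s).
- a[3] book_id=3 → no match.
- a[4] book_id=1 → no match.
- a[5] book_id=2 → no match.
- a[6] book_id=7 → 2 match(es) in b → 2 row(s).
- a[7] book_id=6 → no match.
- every b row matched at least one a row.
Total: 12 rows.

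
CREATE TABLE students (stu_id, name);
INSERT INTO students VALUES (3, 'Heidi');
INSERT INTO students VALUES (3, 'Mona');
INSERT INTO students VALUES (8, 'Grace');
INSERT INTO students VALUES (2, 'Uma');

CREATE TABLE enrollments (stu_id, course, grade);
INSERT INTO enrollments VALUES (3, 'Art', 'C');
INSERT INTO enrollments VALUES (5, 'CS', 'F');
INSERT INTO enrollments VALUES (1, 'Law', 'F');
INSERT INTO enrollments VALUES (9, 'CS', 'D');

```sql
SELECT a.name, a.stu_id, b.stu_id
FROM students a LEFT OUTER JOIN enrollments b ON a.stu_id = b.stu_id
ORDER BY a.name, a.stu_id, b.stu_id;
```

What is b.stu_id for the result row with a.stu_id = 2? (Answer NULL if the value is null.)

LEFT JOIN keeps every row from `students`; unmatched rows get NULL for `enrollments`'s columns.
Matching on a.stu_id = b.stu_id.
Matched pairs: 2; unmatched a rows kept: 2.

NULL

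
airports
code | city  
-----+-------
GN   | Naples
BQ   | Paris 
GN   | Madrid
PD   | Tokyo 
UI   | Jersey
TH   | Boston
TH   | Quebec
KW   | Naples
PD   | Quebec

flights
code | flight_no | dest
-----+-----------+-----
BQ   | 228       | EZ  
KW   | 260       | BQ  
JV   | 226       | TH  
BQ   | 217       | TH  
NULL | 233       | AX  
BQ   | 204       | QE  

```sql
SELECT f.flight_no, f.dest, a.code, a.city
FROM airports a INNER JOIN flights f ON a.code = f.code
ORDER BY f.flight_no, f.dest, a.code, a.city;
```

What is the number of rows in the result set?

4

INNER JOIN keeps only pairs where the ON condition holds.
Matching on a.code = f.code. A NULL in a compared column never satisfies the condition.
- code=GN: no matching f row, dropped.
- code=BQ: 3 matching f row(s), so 3 row(s) emitted.
- code=GN: no matching f row, dropped.
- code=PD: no matching f row, dropped.
- code=UI: no matching f row, dropped.
- code=TH: no matching f row, dropped.
- code=TH: no matching f row, dropped.
- code=KW: 1 matching f row(s), so 1 row(s) emitted.
- code=PD: no matching f row, dropped.
Total: 4 rows.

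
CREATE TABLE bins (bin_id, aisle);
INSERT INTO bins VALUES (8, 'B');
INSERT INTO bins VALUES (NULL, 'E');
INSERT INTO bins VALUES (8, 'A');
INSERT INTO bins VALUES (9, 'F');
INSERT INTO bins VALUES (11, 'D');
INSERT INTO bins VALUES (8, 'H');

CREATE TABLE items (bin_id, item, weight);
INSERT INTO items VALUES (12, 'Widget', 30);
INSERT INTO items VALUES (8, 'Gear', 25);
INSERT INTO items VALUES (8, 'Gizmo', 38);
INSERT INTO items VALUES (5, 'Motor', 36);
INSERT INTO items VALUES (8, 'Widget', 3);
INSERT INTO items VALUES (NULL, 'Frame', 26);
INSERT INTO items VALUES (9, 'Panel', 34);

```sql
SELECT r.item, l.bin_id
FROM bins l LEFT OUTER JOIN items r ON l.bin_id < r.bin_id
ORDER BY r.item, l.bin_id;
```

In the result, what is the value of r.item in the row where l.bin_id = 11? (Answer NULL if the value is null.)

LEFT JOIN keeps every row from `bins`; unmatched rows get NULL for `items`'s columns.
Matching on l.bin_id < r.bin_id. A NULL in a compared column never satisfies the condition.
Matched pairs: 8; unmatched l rows kept: 1.

Widget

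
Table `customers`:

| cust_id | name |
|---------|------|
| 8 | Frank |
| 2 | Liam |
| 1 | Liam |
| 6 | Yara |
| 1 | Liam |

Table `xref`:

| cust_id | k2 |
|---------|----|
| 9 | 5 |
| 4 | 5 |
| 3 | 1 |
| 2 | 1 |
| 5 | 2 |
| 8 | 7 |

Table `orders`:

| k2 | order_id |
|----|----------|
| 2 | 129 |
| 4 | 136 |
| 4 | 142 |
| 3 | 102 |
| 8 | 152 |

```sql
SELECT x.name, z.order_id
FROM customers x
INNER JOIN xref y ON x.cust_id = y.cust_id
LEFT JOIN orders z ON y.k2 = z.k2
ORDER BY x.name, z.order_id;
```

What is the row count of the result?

Joins associate left-to-right: customers INNER JOIN xref on cust_id gives 2 intermediate row(s).
Then LEFT JOIN `orders z` on k2: each of those 2 rows is kept; rows whose y.k2 has no match in z get NULL for z's columns.
Result: 2 row(s).

2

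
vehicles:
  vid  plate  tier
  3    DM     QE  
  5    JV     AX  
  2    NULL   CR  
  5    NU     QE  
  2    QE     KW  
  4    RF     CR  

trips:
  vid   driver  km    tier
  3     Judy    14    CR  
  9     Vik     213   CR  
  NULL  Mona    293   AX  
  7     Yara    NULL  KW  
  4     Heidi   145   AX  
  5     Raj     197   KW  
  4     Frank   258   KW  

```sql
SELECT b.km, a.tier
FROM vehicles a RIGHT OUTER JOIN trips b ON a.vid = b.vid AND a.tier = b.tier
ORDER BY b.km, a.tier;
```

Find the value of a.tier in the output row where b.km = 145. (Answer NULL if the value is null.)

NULL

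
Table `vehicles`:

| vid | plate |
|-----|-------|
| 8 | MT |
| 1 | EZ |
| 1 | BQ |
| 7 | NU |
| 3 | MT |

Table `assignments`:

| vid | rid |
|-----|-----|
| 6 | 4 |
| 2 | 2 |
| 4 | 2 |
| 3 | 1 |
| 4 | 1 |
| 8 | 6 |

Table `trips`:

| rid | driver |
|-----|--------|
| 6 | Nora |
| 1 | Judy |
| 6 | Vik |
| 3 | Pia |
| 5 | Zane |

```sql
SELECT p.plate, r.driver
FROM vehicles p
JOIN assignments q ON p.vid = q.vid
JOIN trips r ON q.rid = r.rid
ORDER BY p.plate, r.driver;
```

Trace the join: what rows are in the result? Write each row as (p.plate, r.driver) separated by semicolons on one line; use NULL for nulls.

Step 1 — p INNER JOIN q on vid → 2 row(s).
Then INNER JOIN `trips r` on rid: keep only rows whose q.rid appears in r.

(MT, Judy); (MT, Nora); (MT, Vik)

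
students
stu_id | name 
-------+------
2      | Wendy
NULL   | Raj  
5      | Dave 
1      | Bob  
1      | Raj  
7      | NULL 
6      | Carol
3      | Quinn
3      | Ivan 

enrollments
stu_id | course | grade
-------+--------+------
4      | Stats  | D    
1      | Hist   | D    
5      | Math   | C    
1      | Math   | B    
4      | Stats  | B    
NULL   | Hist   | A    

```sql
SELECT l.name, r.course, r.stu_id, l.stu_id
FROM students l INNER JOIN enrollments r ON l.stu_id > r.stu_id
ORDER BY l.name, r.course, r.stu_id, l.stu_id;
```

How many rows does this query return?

INNER JOIN keeps only pairs where the ON condition holds.
Matching on l.stu_id > r.stu_id. A NULL in a compared column never satisfies the condition.
Matched pairs: 20.
Total: 20 rows.

20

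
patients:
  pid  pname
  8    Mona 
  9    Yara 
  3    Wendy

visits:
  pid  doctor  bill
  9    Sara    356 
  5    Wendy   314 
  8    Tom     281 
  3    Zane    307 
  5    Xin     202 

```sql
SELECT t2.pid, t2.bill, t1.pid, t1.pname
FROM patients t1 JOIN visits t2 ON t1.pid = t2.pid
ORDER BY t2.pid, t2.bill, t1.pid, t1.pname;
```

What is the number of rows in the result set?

3

INNER JOIN keeps only pairs where the ON condition holds.
Matching on t1.pid = t2.pid.
Matched pairs: 3.
Total: 3 rows.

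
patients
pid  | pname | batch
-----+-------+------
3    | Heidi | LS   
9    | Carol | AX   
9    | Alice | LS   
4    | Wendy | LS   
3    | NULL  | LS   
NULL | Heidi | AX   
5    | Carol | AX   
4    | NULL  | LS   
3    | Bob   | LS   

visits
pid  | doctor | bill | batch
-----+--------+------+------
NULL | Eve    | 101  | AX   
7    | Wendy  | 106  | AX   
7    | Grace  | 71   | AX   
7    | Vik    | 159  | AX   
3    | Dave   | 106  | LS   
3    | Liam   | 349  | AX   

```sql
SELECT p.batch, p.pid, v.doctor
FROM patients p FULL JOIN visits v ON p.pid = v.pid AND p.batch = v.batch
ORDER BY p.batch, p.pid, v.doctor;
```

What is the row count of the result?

14

FULL OUTER JOIN keeps every row from both sides; unmatched rows get NULL for the other side's columns.
Matching on p.pid = v.pid AND p.batch = v.batch. A NULL in a compared column never satisfies the condition.
- p[0] pid=3, batch=LS → 1 match(es) in v → 1 row(s).
- p[1] pid=9, batch=AX → no match; kept with NULLs on the v side.
- p[2] pid=9, batch=LS → no match; kept with NULLs on the v side.
- p[3] pid=4, batch=LS → no match; kept with NULLs on the v side.
- p[4] pid=3, batch=LS → 1 match(es) in v → 1 row(s).
- p[5] pid=NULL, batch=AX → no match; kept with NULLs on the v side.
- p[6] pid=5, batch=AX → no match; kept with NULLs on the v side.
- p[7] pid=4, batch=LS → no match; kept with NULLs on the v side.
- p[8] pid=3, batch=LS → 1 match(es) in v → 1 row(s).
- 5 row(s) from v found no p partner → padded with NULL.
Total: 3 matched + 11 padded = 14 rows.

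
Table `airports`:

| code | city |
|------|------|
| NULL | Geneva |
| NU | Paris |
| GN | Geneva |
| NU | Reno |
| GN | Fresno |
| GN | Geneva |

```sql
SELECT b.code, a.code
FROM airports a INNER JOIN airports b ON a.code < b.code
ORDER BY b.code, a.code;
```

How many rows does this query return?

INNER JOIN keeps only pairs where the ON condition holds.
Matching on a.code < b.code. A NULL in a compared column never satisfies the condition.
Matched pairs: 6.
Total: 6 rows.

6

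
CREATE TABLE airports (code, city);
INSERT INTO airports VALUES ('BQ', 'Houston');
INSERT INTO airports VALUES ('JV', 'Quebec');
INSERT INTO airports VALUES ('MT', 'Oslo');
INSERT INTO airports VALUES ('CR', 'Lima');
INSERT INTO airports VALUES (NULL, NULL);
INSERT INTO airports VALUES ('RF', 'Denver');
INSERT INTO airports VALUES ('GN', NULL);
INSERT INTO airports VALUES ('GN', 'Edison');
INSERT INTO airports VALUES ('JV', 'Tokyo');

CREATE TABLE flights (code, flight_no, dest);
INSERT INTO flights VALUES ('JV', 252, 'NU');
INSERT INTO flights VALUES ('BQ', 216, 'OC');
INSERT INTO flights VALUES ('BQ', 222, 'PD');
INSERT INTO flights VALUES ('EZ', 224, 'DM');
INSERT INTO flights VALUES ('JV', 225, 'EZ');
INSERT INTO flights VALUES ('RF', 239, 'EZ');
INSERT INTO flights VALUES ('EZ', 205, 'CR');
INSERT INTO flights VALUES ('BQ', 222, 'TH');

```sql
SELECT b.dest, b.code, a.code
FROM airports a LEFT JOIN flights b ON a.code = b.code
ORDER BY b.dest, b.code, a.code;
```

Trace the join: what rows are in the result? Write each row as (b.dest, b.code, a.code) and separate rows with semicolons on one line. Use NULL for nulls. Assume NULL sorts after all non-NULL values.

LEFT JOIN keeps every row from `airports`; unmatched rows get NULL for `flights`'s columns.
Matching on a.code = b.code. A NULL in a compared column never satisfies the condition.
Matched pairs: 8; unmatched a rows kept: 5.

(EZ, JV, JV); (EZ, JV, JV); (EZ, RF, RF); (NU, JV, JV); (NU, JV, JV); (OC, BQ, BQ); (PD, BQ, BQ); (TH, BQ, BQ); (NULL, NULL, CR); (NULL, NULL, GN); (NULL, NULL, GN); (NULL, NULL, MT); (NULL, NULL, NULL)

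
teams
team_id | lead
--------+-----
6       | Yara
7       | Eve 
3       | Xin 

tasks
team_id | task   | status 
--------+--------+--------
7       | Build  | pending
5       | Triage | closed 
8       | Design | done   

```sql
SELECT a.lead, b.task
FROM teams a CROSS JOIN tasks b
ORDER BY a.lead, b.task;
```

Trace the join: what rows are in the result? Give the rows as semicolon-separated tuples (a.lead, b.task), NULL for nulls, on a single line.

CROSS JOIN pairs every row of `teams` with every row of `tasks`: 3 × 3 = 9 rows.

(Eve, Build); (Eve, Design); (Eve, Triage); (Xin, Build); (Xin, Design); (Xin, Triage); (Yara, Build); (Yara, Design); (Yara, Triage)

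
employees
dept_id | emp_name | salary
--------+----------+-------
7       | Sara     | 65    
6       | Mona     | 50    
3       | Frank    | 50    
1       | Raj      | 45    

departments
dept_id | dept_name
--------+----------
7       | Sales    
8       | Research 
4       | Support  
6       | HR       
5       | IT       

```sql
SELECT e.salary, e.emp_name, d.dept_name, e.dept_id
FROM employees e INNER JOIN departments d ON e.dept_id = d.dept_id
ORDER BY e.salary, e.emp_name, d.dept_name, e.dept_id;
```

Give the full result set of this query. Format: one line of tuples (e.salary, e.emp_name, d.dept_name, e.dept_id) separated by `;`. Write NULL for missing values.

INNER JOIN keeps only pairs where the ON condition holds.
Matching on e.dept_id = d.dept_id.
Matched pairs: 2.

(50, Mona, HR, 6); (65, Sara, Sales, 7)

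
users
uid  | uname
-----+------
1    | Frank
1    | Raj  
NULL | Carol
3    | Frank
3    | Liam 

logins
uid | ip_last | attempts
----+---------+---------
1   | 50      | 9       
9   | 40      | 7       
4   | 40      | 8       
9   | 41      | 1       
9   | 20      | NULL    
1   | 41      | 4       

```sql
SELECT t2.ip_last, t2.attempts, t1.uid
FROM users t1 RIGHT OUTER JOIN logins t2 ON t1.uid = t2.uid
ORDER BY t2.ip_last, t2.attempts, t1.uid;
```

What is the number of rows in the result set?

8

RIGHT JOIN keeps every row from `logins`; unmatched rows get NULL for `users`'s columns.
Matching on t1.uid = t2.uid. A NULL in a compared column never satisfies the condition.
Matched pairs: 4; unmatched t2 rows kept: 4.
Total: 4 matched + 4 padded = 8 rows.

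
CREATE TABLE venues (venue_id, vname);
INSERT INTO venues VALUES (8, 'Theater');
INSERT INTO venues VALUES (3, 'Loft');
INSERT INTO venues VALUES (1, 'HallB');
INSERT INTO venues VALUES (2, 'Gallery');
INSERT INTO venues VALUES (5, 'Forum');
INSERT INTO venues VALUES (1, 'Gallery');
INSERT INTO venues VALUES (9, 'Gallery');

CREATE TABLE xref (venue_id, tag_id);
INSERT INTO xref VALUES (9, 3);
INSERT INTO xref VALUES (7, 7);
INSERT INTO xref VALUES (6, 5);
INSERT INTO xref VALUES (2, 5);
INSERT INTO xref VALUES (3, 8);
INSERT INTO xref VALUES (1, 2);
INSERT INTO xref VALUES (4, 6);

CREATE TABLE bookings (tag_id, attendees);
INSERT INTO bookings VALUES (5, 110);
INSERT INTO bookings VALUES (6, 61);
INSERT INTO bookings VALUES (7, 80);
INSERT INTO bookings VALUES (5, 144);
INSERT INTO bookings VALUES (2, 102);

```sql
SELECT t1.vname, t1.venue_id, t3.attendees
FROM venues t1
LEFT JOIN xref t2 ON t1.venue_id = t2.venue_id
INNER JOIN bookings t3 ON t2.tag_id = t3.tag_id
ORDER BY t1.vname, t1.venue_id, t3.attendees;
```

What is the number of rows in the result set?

4

Step 1 — t1 LEFT JOIN t2 on venue_id → 7 row(s).
Then INNER JOIN `bookings t3` on tag_id: keep only rows whose t2.tag_id appears in t3.
Result: 4 row(s).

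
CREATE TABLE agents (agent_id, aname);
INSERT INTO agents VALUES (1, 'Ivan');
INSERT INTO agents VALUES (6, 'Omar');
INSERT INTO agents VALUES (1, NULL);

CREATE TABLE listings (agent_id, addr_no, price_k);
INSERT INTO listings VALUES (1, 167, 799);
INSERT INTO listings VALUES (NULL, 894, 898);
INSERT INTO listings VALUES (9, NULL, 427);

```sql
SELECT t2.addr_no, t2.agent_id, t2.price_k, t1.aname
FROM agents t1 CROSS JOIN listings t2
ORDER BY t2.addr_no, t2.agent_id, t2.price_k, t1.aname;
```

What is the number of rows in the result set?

CROSS JOIN pairs every row of `agents` with every row of `listings`: 3 × 3 = 9 rows.

9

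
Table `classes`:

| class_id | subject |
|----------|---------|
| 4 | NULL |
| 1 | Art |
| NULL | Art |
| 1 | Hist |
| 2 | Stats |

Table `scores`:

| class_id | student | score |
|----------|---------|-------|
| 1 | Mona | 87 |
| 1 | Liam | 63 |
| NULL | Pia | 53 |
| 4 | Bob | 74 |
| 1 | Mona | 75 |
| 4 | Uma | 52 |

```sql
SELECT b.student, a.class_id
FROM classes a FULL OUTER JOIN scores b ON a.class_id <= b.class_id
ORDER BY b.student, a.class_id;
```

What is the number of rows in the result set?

FULL OUTER JOIN keeps every row from both sides; unmatched rows get NULL for the other side's columns.
Matching on a.class_id <= b.class_id. A NULL in a compared column never satisfies the condition.
Matched pairs: 14; unmatched a rows kept: 1; unmatched b rows kept: 1.
Total: 14 matched + 2 padded = 16 rows.

16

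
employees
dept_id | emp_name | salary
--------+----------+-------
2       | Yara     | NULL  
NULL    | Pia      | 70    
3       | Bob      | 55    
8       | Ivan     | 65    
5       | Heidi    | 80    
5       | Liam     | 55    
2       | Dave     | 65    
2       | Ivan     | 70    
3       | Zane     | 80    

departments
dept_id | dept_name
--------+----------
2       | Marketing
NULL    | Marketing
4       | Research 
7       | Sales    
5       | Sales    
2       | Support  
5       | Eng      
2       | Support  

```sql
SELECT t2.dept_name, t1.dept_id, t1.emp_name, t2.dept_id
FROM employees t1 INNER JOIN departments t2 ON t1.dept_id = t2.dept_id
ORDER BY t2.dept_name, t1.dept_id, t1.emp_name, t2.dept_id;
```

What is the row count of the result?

INNER JOIN keeps only pairs where the ON condition holds.
Matching on t1.dept_id = t2.dept_id. A NULL in a compared column never satisfies the condition.
- t1 (dept_id=2) pairs with 3 row(s) of t2.
- t1 (dept_id=NULL) has no partner → excluded.
- t1 (dept_id=3) has no partner → excluded.
- t1 (dept_id=8) has no partner → excluded.
- t1 (dept_id=5) pairs with 2 row(s) of t2.
- t1 (dept_id=5) pairs with 2 row(s) of t2.
- t1 (dept_id=2) pairs with 3 row(s) of t2.
- t1 (dept_id=2) pairs with 3 row(s) of t2.
- t1 (dept_id=3) has no partner → excluded.
Total: 13 rows.

13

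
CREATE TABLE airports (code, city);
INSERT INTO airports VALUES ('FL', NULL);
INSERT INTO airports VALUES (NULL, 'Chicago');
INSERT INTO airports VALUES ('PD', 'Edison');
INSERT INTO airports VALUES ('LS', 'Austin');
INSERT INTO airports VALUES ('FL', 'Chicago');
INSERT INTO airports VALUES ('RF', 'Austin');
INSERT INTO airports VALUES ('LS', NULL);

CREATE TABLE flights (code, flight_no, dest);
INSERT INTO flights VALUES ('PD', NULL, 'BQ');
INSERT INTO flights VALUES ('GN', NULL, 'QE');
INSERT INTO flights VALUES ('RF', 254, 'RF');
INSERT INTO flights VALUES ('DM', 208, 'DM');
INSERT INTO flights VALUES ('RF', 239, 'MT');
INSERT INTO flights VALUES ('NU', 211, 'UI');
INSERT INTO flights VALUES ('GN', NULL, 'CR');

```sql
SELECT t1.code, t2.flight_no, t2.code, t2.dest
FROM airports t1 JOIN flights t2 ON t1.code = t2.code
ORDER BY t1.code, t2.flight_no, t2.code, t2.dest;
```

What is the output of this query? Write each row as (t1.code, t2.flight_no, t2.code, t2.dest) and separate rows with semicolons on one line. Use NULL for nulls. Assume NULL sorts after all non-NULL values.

INNER JOIN keeps only pairs where the ON condition holds.
Matching on t1.code = t2.code. A NULL in a compared column never satisfies the condition.
- t1 row (code=FL): no match → dropped.
- t1 row (code=NULL): no match → dropped.
- t1 row (code=PD): matches 1 t2 row(s) → 1 output row(s).
- t1 row (code=LS): no match → dropped.
- t1 row (code=FL): no match → dropped.
- t1 row (code=RF): matches 2 t2 row(s) → 2 output row(s).
- t1 row (code=LS): no match → dropped.
After projecting and ordering:
t1.code | t2.flight_no | t2.code | t2.dest
PD | NULL | PD | BQ
RF | 239 | RF | MT
RF | 254 | RF | RF

(PD, NULL, PD, BQ); (RF, 239, RF, MT); (RF, 254, RF, RF)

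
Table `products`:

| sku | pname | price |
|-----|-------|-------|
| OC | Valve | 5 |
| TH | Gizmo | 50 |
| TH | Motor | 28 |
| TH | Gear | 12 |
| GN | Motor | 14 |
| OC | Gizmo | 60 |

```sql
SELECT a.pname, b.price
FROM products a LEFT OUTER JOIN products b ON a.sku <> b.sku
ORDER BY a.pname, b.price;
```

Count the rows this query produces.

LEFT JOIN keeps every row from `products a`; unmatched rows get NULL for `products b`'s columns.
Matching on a.sku <> b.sku.
Matched pairs: 22; unmatched a rows kept: 0.
Total: 22 rows.

22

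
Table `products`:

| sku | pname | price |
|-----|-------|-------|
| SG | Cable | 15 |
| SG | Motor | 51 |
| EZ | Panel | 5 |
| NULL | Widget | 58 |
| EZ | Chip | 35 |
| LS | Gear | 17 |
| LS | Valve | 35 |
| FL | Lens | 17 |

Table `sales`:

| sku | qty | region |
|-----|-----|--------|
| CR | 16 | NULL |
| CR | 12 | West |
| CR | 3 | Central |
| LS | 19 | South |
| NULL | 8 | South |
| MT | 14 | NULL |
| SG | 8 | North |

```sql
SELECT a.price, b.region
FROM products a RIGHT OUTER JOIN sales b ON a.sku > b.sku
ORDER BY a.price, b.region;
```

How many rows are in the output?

RIGHT JOIN keeps every row from `sales`; unmatched rows get NULL for `products`'s columns.
Matching on a.sku > b.sku. A NULL in a compared column never satisfies the condition.
- a[0] sku=SG → 5 match(es) in b → 5 row(s).
- a[1] sku=SG → 5 match(es) in b → 5 row(s).
- a[2] sku=EZ → 3 match(es) in b → 3 row(s).
- a[3] sku=NULL → no match.
- a[4] sku=EZ → 3 match(es) in b → 3 row(s).
- a[5] sku=LS → 3 match(es) in b → 3 row(s).
- a[6] sku=LS → 3 match(es) in b → 3 row(s).
- a[7] sku=FL → 3 match(es) in b → 3 row(s).
- plus 2 unmatched b row(s), each kept with NULL a columns.
Total: 25 matched + 2 padded = 27 rows.

27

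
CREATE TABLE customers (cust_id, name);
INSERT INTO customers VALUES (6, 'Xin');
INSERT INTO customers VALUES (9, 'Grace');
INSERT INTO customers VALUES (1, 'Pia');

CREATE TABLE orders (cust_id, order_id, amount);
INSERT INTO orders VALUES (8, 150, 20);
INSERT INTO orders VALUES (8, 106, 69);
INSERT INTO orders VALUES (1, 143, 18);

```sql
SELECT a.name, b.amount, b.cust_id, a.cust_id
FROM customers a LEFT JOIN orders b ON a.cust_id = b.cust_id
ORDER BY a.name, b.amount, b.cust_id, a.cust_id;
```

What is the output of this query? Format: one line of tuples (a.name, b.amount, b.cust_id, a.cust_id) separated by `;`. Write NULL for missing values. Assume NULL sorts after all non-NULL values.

(Grace, NULL, NULL, 9); (Pia, 18, 1, 1); (Xin, NULL, NULL, 6)

LEFT JOIN keeps every row from `customers`; unmatched rows get NULL for `orders`'s columns.
Matching on a.cust_id = b.cust_id.
- a (cust_id=6) has no partner → padded with NULL.
- a (cust_id=9) has no partner → padded with NULL.
- a (cust_id=1) pairs with 1 row(s) of b.
After projecting and ordering:
a.name | b.amount | b.cust_id | a.cust_id
Grace | NULL | NULL | 9
Pia | 18 | 1 | 1
Xin | NULL | NULL | 6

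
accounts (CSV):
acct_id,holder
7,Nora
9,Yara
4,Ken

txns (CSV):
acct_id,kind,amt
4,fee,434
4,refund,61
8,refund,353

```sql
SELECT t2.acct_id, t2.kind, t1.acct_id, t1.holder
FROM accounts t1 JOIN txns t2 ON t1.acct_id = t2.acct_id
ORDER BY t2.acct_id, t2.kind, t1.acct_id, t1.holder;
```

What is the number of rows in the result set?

2

INNER JOIN keeps only pairs where the ON condition holds.
Matching on t1.acct_id = t2.acct_id.
- t1 row (acct_id=7): no match → dropped.
- t1 row (acct_id=9): no match → dropped.
- t1 row (acct_id=4): matches 2 t2 row(s) → 2 output row(s).
Total: 2 rows.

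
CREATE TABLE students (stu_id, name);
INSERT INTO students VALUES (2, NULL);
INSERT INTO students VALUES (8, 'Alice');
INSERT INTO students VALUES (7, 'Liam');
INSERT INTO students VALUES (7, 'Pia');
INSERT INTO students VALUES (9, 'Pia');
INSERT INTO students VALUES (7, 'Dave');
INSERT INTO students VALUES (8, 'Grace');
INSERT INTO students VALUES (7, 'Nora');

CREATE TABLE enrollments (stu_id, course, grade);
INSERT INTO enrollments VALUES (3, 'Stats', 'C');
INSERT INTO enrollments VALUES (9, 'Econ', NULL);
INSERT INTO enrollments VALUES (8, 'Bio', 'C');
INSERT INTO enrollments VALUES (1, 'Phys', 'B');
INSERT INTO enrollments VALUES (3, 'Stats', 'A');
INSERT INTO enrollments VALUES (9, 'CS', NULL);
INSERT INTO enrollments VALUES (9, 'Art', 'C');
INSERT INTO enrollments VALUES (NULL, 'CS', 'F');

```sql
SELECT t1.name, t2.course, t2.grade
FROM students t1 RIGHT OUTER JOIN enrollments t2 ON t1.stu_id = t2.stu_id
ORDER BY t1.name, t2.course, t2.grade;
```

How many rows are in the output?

9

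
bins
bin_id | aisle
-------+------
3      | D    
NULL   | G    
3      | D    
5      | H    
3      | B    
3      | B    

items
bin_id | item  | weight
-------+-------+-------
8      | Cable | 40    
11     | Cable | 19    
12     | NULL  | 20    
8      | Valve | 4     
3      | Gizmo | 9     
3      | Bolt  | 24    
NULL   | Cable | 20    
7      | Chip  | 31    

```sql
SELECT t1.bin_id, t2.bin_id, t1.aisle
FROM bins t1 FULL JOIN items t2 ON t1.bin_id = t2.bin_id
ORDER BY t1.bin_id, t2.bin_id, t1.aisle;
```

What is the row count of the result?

FULL OUTER JOIN keeps every row from both sides; unmatched rows get NULL for the other side's columns.
Matching on t1.bin_id = t2.bin_id. A NULL in a compared column never satisfies the condition.
- bin_id=3: 2 matching t2 row(s), so 2 row(s) emitted.
- bin_id=NULL: no t2 row matches, row kept with t2 columns NULL.
- bin_id=3: 2 matching t2 row(s), so 2 row(s) emitted.
- bin_id=5: no t2 row matches, row kept with t2 columns NULL.
- bin_id=3: 2 matching t2 row(s), so 2 row(s) emitted.
- bin_id=3: 2 matching t2 row(s), so 2 row(s) emitted.
- plus 6 unmatched t2 row(s), each kept with NULL t1 columns.
Total: 8 matched + 8 padded = 16 rows.

16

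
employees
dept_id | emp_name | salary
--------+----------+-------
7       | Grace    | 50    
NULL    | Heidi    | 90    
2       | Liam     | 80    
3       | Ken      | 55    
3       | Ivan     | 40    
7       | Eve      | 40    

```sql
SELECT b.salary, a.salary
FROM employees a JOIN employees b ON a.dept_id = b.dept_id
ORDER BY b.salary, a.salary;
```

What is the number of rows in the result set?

9

INNER JOIN keeps only pairs where the ON condition holds.
Matching on a.dept_id = b.dept_id. A NULL in a compared column never satisfies the condition.
Matched pairs: 9.
Total: 9 rows.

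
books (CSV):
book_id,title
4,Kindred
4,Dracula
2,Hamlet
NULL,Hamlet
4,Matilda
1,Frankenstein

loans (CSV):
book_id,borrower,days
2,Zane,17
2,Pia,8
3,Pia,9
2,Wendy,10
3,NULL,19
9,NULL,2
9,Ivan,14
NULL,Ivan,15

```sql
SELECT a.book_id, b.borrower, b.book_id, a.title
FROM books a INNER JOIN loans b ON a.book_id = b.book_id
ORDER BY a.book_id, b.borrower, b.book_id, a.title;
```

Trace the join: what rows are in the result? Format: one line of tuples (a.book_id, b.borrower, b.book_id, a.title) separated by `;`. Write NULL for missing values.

(2, Pia, 2, Hamlet); (2, Wendy, 2, Hamlet); (2, Zane, 2, Hamlet)

INNER JOIN keeps only pairs where the ON condition holds.
Matching on a.book_id = b.book_id. A NULL in a compared column never satisfies the condition.
- a (book_id=4) has no partner → excluded.
- a (book_id=4) has no partner → excluded.
- a (book_id=2) pairs with 3 row(s) of b.
- a (book_id=NULL) has no partner → excluded.
- a (book_id=4) has no partner → excluded.
- a (book_id=1) has no partner → excluded.
After projecting and ordering:
a.book_id | b.borrower | b.book_id | a.title
2 | Pia | 2 | Hamlet
2 | Wendy | 2 | Hamlet
2 | Zane | 2 | Hamlet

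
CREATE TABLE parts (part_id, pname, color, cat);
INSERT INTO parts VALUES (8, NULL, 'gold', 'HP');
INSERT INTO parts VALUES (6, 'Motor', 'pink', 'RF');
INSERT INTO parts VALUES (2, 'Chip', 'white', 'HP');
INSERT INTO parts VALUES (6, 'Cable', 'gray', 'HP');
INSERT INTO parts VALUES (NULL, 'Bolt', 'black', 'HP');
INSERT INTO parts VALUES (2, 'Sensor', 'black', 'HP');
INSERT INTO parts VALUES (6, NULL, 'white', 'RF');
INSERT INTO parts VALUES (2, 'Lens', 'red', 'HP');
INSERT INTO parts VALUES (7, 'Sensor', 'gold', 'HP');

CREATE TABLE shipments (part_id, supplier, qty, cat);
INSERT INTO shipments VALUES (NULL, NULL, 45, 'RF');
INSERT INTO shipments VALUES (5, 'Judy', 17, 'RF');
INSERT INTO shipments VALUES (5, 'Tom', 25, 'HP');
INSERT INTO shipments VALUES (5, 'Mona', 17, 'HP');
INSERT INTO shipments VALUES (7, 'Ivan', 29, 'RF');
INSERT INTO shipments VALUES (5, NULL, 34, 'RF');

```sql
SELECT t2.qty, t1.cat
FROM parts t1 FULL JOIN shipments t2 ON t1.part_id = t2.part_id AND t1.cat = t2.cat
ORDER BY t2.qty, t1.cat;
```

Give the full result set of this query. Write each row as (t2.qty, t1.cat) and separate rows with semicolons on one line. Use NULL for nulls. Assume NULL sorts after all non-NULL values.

FULL OUTER JOIN keeps every row from both sides; unmatched rows get NULL for the other side's columns.
Matching on t1.part_id = t2.part_id AND t1.cat = t2.cat. A NULL in a compared column never satisfies the condition.
- t1 (part_id=8, cat=HP) has no partner → padded with NULL.
- t1 (part_id=6, cat=RF) has no partner → padded with NULL.
- t1 (part_id=2, cat=HP) has no partner → padded with NULL.
- t1 (part_id=6, cat=HP) has no partner → padded with NULL.
- t1 (part_id=NULL, cat=HP) has no partner → padded with NULL.
- t1 (part_id=2, cat=HP) has no partner → padded with NULL.
- t1 (part_id=6, cat=RF) has no partner → padded with NULL.
- t1 (part_id=2, cat=HP) has no partner → padded with NULL.
- t1 (part_id=7, cat=HP) has no partner → padded with NULL.
- plus 6 unmatched t2 row(s), each kept with NULL t1 columns.

(17, NULL); (17, NULL); (25, NULL); (29, NULL); (34, NULL); (45, NULL); (NULL, HP); (NULL, HP); (NULL, HP); (NULL, HP); (NULL, HP); (NULL, HP); (NULL, HP); (NULL, RF); (NULL, RF)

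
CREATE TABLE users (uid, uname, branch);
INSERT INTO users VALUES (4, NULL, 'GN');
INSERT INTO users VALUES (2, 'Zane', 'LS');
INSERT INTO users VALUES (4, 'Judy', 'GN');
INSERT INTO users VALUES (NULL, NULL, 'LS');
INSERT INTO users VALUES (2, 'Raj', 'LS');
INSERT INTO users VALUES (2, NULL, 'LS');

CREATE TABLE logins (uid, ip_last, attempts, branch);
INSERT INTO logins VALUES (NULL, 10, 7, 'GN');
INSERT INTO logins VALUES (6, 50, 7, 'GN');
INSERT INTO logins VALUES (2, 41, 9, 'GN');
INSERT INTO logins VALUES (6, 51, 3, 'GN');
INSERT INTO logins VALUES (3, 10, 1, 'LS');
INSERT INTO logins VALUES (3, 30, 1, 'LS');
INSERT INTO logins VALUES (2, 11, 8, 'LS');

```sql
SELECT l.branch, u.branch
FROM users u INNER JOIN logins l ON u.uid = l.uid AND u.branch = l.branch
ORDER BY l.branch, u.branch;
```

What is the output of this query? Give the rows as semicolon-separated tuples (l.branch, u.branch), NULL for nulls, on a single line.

(LS, LS); (LS, LS); (LS, LS)

INNER JOIN keeps only pairs where the ON condition holds.
Matching on u.uid = l.uid AND u.branch = l.branch. A NULL in a compared column never satisfies the condition.
Matched pairs: 3.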